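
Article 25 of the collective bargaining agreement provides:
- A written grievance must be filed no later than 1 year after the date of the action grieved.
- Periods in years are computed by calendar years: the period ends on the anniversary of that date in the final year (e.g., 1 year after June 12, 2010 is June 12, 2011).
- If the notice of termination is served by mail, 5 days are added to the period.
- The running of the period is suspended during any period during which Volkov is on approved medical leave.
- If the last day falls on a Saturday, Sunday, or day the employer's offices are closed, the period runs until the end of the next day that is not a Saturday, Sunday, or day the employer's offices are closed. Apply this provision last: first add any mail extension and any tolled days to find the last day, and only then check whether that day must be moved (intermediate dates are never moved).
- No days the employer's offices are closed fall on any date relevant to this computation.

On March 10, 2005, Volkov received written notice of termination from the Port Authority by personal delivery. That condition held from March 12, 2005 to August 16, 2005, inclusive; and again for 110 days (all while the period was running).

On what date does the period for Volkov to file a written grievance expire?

1 year after March 10, 2005 is March 10, 2006.
Service was not by mail, so no mail extension applies.
From March 12, 2005 through August 16, 2005 inclusive is 158 days; tolling adds 158 days: March 10, 2006 + 158 days = August 15, 2006.
Tolling adds 110 days: August 15, 2006 + 110 days = December 3, 2006.
December 3, 2006 is Sunday. The next qualifying day is December 4, 2006.

December 4, 2006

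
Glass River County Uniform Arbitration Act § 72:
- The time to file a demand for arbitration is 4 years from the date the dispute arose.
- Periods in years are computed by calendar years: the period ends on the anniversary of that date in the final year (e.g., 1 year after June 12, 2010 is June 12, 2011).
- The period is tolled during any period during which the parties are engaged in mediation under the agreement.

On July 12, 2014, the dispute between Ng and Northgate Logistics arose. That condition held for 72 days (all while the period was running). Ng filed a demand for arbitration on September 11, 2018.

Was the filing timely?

Yes

4 years after July 12, 2014 is July 12, 2018.
Tolling adds 72 days: July 12, 2018 + 72 days = September 22, 2018.
The deadline is September 22, 2018; the filing on September 11, 2018 is on or before that date.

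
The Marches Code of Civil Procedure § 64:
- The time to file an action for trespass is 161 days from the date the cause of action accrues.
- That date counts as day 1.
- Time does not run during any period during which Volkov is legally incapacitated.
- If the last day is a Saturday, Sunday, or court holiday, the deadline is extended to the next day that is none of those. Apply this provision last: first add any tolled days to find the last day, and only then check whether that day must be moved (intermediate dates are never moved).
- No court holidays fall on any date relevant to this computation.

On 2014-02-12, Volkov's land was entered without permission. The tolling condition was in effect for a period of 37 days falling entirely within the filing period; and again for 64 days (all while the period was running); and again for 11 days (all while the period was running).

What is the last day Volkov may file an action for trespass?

Counting 2014-02-12 as day 1, day 161 is July 22, 2014.
Tolling adds 37 days: July 22, 2014 + 37 days = August 28, 2014.
Tolling adds 64 days: August 28, 2014 + 64 days = October 31, 2014.
Tolling adds 11 days: October 31, 2014 + 11 days = November 11, 2014.
November 11, 2014 is a Tuesday and not a court holiday, so no extension applies.

November 11, 2014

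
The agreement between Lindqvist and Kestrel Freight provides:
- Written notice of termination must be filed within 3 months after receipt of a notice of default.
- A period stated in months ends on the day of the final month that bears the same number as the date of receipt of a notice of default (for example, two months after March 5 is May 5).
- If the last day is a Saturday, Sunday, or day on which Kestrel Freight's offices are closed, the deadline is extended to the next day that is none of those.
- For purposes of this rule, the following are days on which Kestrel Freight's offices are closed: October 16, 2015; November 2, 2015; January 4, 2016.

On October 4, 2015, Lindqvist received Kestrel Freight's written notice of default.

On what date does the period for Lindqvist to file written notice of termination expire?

January 5, 2016

3 months after October 4, 2015 is January 4, 2016.
January 4, 2016 is a listed holiday. The next qualifying day is January 5, 2016.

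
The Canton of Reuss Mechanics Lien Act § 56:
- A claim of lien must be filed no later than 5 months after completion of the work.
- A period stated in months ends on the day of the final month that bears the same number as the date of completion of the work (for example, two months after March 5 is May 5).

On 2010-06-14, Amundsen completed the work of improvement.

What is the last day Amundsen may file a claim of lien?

November 14, 2010

5 months after 2010-06-14 is November 14, 2010.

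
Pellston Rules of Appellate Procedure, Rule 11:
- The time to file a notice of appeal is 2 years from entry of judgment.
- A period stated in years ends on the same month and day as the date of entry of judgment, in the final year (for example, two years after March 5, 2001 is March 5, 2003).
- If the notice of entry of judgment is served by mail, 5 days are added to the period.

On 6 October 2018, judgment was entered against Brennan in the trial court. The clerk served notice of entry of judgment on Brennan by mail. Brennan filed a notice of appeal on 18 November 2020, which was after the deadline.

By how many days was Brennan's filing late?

2 years after 6 October 2018 is October 6, 2020.
Service was by mail, adding 5 days: October 6, 2020 + 5 days = October 11, 2020.
The deadline is October 11, 2020; from October 11, 2020 to November 18, 2020 is 38 days.

38 days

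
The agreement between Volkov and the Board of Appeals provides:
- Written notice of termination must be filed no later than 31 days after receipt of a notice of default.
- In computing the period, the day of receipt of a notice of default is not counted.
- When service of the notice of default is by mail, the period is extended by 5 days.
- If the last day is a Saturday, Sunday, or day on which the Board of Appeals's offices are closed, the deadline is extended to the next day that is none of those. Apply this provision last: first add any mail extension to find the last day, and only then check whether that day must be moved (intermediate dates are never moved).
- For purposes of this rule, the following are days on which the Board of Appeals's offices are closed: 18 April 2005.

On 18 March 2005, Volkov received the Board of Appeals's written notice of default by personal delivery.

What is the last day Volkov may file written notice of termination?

April 19, 2005

31 days after 18 March 2005 is April 18, 2005.
Service was not by mail, so no mail extension applies.
April 18, 2005 is a listed holiday. The next qualifying day is April 19, 2005.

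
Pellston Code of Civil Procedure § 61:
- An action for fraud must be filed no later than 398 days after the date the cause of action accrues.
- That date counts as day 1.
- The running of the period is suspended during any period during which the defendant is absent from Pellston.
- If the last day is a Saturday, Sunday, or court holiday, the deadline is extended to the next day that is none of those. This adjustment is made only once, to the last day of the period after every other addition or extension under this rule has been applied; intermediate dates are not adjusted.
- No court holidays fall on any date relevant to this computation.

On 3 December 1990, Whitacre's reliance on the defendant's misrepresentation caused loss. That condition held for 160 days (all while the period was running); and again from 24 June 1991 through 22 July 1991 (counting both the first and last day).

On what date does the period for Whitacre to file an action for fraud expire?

Counting 3 December 1990 as day 1, day 398 is January 4, 1992.
Tolling adds 160 days: January 4, 1992 + 160 days = June 12, 1992.
From June 24, 1991 through July 22, 1991 inclusive is 29 days; tolling adds 29 days: June 12, 1992 + 29 days = July 11, 1992.
July 11, 1992 is Saturday; July 12, 1992 is Sunday. The next qualifying day is July 13, 1992.

July 13, 1992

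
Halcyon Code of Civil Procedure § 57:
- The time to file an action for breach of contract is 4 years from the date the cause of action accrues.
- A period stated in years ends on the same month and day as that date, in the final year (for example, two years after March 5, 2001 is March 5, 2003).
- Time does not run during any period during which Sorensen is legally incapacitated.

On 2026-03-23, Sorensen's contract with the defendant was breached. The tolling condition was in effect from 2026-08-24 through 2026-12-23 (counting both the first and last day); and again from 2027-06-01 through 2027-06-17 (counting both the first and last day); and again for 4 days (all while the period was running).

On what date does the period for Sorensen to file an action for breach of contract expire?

August 13, 2030

4 years after 2026-03-23 is March 23, 2030.
From August 24, 2026 through December 23, 2026 inclusive is 122 days; tolling adds 122 days: March 23, 2030 + 122 days = July 23, 2030.
From June 1, 2027 through June 17, 2027 inclusive is 17 days; tolling adds 17 days: July 23, 2030 + 17 days = August 9, 2030.
Tolling adds 4 days: August 9, 2030 + 4 days = August 13, 2030.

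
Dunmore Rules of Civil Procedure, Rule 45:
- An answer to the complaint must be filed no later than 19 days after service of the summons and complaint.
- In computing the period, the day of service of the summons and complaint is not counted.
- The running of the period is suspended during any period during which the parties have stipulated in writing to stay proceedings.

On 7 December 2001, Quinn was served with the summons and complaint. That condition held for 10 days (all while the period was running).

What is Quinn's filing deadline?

19 days after 7 December 2001 is December 26, 2001.
Tolling adds 10 days: December 26, 2001 + 10 days = January 5, 2002.

January 5, 2002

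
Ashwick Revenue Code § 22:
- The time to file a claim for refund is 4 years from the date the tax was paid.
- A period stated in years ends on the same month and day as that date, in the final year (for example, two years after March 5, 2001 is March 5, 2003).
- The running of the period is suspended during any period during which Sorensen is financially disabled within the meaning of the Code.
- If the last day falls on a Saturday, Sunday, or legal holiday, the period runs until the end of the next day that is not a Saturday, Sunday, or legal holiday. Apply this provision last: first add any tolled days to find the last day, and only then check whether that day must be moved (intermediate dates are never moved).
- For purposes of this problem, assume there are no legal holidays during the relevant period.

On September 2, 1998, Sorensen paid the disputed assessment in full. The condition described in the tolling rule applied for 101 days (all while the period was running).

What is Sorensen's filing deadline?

4 years after September 2, 1998 is September 2, 2002.
Tolling adds 101 days: September 2, 2002 + 101 days = December 12, 2002.
December 12, 2002 is a Thursday and not a legal holiday, so no extension applies.

December 12, 2002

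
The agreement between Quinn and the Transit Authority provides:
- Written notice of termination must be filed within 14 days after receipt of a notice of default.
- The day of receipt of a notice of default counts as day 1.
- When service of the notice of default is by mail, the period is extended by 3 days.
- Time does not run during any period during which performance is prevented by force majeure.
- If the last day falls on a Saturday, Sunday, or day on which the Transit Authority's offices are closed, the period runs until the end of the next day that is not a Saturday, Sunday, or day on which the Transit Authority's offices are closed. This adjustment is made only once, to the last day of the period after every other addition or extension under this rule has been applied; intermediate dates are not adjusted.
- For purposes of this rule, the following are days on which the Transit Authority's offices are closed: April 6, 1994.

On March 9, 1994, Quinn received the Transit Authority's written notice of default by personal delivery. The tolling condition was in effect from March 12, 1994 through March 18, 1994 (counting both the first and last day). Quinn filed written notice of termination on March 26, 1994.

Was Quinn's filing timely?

Counting March 9, 1994 as day 1, day 14 is March 22, 1994.
Service was not by mail, so no mail extension applies.
From March 12, 1994 through March 18, 1994 inclusive is 7 days; tolling adds 7 days: March 22, 1994 + 7 days = March 29, 1994.
March 29, 1994 is a Tuesday and not a day on which the Transit Authority's offices are closed, so no extension applies.
The deadline is March 29, 1994; the filing on March 26, 1994 is on or before that date.

Yes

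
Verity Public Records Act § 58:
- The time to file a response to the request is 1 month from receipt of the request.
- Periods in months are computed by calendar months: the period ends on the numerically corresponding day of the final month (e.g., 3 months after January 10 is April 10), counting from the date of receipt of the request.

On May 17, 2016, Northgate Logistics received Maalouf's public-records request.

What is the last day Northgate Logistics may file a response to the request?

June 17, 2016

1 month after May 17, 2016 is June 17, 2016.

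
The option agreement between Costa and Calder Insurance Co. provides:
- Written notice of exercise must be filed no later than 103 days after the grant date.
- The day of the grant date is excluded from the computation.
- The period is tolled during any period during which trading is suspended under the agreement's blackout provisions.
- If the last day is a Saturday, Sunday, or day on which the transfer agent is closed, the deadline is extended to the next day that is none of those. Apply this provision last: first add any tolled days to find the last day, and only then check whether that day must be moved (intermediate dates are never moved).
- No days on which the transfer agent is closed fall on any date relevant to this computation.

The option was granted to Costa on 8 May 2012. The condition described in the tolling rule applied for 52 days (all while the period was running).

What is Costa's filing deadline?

103 days after 8 May 2012 is August 19, 2012.
Tolling adds 52 days: August 19, 2012 + 52 days = October 10, 2012.
October 10, 2012 is a Wednesday and not a day on which the transfer agent is closed, so no extension applies.

October 10, 2012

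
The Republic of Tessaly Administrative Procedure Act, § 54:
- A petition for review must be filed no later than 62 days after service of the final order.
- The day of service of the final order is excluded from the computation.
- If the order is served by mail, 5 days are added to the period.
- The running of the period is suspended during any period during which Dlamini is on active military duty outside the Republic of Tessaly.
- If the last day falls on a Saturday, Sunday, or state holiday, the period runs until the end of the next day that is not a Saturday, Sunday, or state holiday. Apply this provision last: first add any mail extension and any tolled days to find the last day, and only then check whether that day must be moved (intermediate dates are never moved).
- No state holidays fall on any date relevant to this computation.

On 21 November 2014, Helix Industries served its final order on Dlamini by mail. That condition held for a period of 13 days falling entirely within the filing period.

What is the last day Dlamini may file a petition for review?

62 days after 21 November 2014 is January 22, 2015.
Service was by mail, adding 5 days: January 22, 2015 + 5 days = January 27, 2015.
Tolling adds 13 days: January 27, 2015 + 13 days = February 9, 2015.
February 9, 2015 is a Monday and not a state holiday, so no extension applies.

February 9, 2015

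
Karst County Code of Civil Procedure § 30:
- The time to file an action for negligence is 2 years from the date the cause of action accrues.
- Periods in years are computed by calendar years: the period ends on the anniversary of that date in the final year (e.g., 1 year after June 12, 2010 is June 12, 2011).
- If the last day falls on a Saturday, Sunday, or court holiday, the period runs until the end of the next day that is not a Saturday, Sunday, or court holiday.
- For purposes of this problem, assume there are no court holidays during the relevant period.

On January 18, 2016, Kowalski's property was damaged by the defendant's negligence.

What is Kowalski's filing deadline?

January 18, 2018

2 years after January 18, 2016 is January 18, 2018.
January 18, 2018 is a Thursday and not a court holiday, so no extension applies.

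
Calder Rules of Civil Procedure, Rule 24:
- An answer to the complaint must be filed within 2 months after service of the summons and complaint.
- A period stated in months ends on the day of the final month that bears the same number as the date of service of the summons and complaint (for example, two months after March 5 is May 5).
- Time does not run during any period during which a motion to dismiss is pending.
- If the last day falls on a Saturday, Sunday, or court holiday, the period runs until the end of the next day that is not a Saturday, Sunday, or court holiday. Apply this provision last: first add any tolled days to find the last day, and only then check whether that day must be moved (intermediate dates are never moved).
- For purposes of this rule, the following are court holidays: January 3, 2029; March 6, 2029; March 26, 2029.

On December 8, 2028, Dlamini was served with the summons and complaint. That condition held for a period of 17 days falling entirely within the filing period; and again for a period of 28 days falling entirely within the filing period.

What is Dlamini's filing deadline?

March 27, 2029

2 months after December 8, 2028 is February 8, 2029.
Tolling adds 17 days: February 8, 2029 + 17 days = February 25, 2029.
Tolling adds 28 days: February 25, 2029 + 28 days = March 25, 2029.
March 25, 2029 is Sunday; March 26, 2029 is a listed holiday. The next qualifying day is March 27, 2029.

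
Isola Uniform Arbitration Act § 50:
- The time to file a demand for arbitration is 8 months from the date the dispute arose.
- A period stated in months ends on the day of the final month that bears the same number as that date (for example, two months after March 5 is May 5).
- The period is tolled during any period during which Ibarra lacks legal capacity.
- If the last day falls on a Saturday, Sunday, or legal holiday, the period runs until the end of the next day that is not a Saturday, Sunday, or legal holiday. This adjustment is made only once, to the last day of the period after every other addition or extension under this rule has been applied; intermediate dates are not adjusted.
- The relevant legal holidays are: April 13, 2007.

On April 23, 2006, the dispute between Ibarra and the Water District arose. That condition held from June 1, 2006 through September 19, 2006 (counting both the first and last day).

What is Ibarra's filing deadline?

April 16, 2007

8 months after April 23, 2006 is December 23, 2006.
From June 1, 2006 through September 19, 2006 inclusive is 111 days; tolling adds 111 days: December 23, 2006 + 111 days = April 13, 2007.
April 13, 2007 is a listed holiday; April 14, 2007 is Saturday; April 15, 2007 is Sunday. The next qualifying day is April 16, 2007.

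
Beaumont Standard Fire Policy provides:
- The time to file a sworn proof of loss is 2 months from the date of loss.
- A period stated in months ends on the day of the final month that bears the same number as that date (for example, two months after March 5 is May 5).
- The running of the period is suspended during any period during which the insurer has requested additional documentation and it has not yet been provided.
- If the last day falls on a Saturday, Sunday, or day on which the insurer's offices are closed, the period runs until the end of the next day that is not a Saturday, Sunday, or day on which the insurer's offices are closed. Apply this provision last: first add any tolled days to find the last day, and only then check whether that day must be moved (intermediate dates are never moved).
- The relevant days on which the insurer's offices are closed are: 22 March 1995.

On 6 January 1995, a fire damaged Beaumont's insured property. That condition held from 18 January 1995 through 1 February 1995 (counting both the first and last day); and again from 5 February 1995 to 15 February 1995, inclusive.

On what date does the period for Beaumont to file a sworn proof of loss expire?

April 3, 1995

2 months after 6 January 1995 is March 6, 1995.
From January 18, 1995 through February 1, 1995 inclusive is 15 days; tolling adds 15 days: March 6, 1995 + 15 days = March 21, 1995.
From February 5, 1995 through February 15, 1995 inclusive is 11 days; tolling adds 11 days: March 21, 1995 + 11 days = April 1, 1995.
April 1, 1995 is Saturday; April 2, 1995 is Sunday. The next qualifying day is April 3, 1995.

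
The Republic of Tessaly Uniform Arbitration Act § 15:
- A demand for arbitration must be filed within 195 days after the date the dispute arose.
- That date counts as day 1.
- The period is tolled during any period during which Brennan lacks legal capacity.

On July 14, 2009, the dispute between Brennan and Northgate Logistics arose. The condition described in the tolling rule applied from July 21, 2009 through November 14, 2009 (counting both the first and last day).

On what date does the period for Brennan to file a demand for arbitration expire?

Counting July 14, 2009 as day 1, day 195 is January 24, 2010.
From July 21, 2009 through November 14, 2009 inclusive is 117 days; tolling adds 117 days: January 24, 2010 + 117 days = May 21, 2010.

May 21, 2010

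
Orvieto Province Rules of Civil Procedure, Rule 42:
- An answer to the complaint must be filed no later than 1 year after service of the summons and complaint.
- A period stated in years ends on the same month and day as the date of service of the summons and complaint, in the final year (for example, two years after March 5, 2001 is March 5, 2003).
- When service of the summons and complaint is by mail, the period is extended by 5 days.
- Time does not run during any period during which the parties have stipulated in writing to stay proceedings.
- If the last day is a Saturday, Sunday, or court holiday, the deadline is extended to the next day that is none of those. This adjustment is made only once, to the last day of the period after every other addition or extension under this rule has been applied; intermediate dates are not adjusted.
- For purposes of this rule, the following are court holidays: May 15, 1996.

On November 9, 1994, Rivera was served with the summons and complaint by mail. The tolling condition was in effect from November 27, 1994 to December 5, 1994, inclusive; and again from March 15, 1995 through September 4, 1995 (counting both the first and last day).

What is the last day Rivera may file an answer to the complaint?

May 16, 1996

1 year after November 9, 1994 is November 9, 1995.
Service was by mail, adding 5 days: November 9, 1995 + 5 days = November 14, 1995.
From November 27, 1994 through December 5, 1994 inclusive is 9 days; tolling adds 9 days: November 14, 1995 + 9 days = November 23, 1995.
From March 15, 1995 through September 4, 1995 inclusive is 174 days; tolling adds 174 days: November 23, 1995 + 174 days = May 15, 1996.
May 15, 1996 is a listed holiday. The next qualifying day is May 16, 1996.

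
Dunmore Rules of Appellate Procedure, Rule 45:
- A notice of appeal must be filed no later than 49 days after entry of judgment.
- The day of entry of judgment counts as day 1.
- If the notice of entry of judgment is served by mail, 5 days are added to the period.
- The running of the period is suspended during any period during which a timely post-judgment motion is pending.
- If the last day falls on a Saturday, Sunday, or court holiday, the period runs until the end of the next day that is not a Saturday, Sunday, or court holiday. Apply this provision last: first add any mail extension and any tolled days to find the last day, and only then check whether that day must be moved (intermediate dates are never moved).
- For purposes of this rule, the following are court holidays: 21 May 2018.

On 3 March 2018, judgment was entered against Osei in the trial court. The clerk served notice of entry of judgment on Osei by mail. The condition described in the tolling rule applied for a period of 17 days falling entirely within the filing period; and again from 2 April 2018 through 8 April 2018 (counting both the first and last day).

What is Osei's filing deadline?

May 22, 2018

Counting 3 March 2018 as day 1, day 49 is April 20, 2018.
Service was by mail, adding 5 days: April 20, 2018 + 5 days = April 25, 2018.
Tolling adds 17 days: April 25, 2018 + 17 days = May 12, 2018.
From April 2, 2018 through April 8, 2018 inclusive is 7 days; tolling adds 7 days: May 12, 2018 + 7 days = May 19, 2018.
May 19, 2018 is Saturday; May 20, 2018 is Sunday; May 21, 2018 is a listed holiday. The next qualifying day is May 22, 2018.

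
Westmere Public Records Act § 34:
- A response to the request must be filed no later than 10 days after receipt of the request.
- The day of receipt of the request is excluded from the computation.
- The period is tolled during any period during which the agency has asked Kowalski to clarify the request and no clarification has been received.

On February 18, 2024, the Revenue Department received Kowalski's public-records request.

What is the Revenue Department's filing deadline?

10 days after February 18, 2024 is February 28, 2024.

February 28, 2024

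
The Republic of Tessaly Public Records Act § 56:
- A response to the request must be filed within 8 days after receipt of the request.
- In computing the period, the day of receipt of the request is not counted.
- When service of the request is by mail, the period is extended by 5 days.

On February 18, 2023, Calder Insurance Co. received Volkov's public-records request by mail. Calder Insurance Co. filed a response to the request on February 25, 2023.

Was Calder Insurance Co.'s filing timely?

8 days after February 18, 2023 is February 26, 2023.
Service was by mail, adding 5 days: February 26, 2023 + 5 days = March 3, 2023.
The deadline is March 3, 2023; the filing on February 25, 2023 is on or before that date.

Yes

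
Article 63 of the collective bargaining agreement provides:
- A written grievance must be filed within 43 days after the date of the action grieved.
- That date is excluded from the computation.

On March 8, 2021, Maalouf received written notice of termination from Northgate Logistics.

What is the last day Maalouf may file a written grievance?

43 days after March 8, 2021 is April 20, 2021.

April 20, 2021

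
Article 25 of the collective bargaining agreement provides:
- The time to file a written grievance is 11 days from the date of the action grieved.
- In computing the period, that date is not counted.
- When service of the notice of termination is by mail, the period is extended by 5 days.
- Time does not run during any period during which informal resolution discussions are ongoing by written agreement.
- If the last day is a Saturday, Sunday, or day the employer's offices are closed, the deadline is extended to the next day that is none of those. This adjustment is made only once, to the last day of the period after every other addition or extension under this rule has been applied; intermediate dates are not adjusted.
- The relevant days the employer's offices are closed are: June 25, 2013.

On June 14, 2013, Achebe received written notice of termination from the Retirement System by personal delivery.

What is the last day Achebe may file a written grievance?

June 26, 2013

11 days after June 14, 2013 is June 25, 2013.
Service was not by mail, so no mail extension applies.
June 25, 2013 is a listed holiday. The next qualifying day is June 26, 2013.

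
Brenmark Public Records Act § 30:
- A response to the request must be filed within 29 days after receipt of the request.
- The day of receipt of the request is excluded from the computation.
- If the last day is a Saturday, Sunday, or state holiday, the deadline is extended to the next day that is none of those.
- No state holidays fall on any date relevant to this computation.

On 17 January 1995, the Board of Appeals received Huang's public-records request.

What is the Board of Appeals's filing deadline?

29 days after 17 January 1995 is February 15, 1995.
February 15, 1995 is a Wednesday and not a state holiday, so no extension applies.

February 15, 1995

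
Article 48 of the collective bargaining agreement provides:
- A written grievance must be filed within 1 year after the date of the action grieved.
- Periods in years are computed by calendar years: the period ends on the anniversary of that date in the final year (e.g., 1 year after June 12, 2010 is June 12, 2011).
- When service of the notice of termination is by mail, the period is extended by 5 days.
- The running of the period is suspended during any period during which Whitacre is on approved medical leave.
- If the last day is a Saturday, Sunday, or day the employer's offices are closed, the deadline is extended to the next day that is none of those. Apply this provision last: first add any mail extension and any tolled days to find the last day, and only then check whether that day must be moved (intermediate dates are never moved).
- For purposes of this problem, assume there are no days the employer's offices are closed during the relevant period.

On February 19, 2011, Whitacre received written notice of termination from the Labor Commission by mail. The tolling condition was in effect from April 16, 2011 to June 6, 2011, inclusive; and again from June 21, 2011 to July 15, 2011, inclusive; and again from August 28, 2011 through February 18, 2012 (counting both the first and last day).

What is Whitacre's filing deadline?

1 year after February 19, 2011 is February 19, 2012.
Service was by mail, adding 5 days: February 19, 2012 + 5 days = February 24, 2012.
From April 16, 2011 through June 6, 2011 inclusive is 52 days; tolling adds 52 days: February 24, 2012 + 52 days = April 16, 2012.
From June 21, 2011 through July 15, 2011 inclusive is 25 days; tolling adds 25 days: April 16, 2012 + 25 days = May 11, 2012.
From August 28, 2011 through February 18, 2012 inclusive is 175 days; tolling adds 175 days: May 11, 2012 + 175 days = November 2, 2012.
November 2, 2012 is a Friday and not a day the employer's offices are closed, so no extension applies.

November 2, 2012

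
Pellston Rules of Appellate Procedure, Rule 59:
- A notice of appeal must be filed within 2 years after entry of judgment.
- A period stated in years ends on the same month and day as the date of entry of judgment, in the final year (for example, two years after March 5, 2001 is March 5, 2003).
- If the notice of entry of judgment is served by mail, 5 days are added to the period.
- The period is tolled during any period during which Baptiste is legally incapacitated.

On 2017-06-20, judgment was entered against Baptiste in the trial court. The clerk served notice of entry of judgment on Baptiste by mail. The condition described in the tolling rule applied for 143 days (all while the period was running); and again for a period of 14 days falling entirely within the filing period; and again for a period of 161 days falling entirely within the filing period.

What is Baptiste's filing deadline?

May 8, 2020

2 years after 2017-06-20 is June 20, 2019.
Service was by mail, adding 5 days: June 20, 2019 + 5 days = June 25, 2019.
Tolling adds 143 days: June 25, 2019 + 143 days = November 15, 2019.
Tolling adds 14 days: November 15, 2019 + 14 days = November 29, 2019.
Tolling adds 161 days: November 29, 2019 + 161 days = May 8, 2020.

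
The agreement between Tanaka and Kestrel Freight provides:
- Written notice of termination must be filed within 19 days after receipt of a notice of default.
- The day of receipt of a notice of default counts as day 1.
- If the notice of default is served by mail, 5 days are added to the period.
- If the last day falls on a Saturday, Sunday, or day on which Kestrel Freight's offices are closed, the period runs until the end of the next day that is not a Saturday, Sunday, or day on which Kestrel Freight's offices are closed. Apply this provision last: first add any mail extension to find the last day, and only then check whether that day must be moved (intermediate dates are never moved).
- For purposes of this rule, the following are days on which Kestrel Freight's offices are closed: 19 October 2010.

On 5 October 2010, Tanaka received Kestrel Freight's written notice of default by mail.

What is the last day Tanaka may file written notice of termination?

Counting 5 October 2010 as day 1, day 19 is October 23, 2010.
Service was by mail, adding 5 days: October 23, 2010 + 5 days = October 28, 2010.
October 28, 2010 is a Thursday and not a day on which Kestrel Freight's offices are closed, so no extension applies.

October 28, 2010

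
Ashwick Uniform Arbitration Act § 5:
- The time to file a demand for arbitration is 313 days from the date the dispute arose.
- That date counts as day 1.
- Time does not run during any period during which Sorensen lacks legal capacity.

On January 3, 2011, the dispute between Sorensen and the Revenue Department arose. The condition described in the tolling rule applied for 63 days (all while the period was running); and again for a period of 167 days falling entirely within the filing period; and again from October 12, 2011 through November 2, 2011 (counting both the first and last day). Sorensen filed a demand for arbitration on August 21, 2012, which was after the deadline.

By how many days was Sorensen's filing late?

Counting January 3, 2011 as day 1, day 313 is November 11, 2011.
Tolling adds 63 days: November 11, 2011 + 63 days = January 13, 2012.
Tolling adds 167 days: January 13, 2012 + 167 days = June 28, 2012.
From October 12, 2011 through November 2, 2011 inclusive is 22 days; tolling adds 22 days: June 28, 2012 + 22 days = July 20, 2012.
The deadline is July 20, 2012; from July 20, 2012 to August 21, 2012 is 32 days.

32 days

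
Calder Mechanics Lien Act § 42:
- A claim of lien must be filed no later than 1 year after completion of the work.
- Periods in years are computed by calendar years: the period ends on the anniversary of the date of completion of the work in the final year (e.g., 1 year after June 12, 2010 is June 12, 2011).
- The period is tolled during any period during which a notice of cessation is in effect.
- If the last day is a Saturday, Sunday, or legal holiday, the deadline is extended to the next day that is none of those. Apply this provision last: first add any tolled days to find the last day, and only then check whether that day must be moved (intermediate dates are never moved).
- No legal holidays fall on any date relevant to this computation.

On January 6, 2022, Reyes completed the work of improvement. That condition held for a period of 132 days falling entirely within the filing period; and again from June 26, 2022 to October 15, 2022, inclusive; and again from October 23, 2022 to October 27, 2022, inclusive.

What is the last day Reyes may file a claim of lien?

1 year after January 6, 2022 is January 6, 2023.
Tolling adds 132 days: January 6, 2023 + 132 days = May 18, 2023.
From June 26, 2022 through October 15, 2022 inclusive is 112 days; tolling adds 112 days: May 18, 2023 + 112 days = September 7, 2023.
From October 23, 2022 through October 27, 2022 inclusive is 5 days; tolling adds 5 days: September 7, 2023 + 5 days = September 12, 2023.
September 12, 2023 is a Tuesday and not a legal holiday, so no extension applies.

September 12, 2023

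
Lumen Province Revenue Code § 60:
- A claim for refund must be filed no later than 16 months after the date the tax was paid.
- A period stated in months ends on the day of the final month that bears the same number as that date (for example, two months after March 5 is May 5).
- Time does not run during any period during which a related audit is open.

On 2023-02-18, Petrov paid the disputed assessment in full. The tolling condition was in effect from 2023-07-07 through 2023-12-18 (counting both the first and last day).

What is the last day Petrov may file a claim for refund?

November 30, 2024

16 months after 2023-02-18 is June 18, 2024.
From July 7, 2023 through December 18, 2023 inclusive is 165 days; tolling adds 165 days: June 18, 2024 + 165 days = November 30, 2024.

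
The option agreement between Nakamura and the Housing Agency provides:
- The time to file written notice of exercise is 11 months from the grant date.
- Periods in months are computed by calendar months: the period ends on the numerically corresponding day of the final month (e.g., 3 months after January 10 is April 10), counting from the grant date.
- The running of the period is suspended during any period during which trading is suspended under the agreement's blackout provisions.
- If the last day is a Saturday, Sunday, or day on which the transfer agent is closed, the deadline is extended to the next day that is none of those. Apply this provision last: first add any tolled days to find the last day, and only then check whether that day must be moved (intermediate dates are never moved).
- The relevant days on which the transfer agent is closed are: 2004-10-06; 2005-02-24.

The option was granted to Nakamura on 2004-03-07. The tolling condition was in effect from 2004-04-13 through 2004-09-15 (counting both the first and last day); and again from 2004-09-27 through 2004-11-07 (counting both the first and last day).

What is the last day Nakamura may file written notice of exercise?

11 months after 2004-03-07 is February 7, 2005.
From April 13, 2004 through September 15, 2004 inclusive is 156 days; tolling adds 156 days: February 7, 2005 + 156 days = July 13, 2005.
From September 27, 2004 through November 7, 2004 inclusive is 42 days; tolling adds 42 days: July 13, 2005 + 42 days = August 24, 2005.
August 24, 2005 is a Wednesday and not a day on which the transfer agent is closed, so no extension applies.

August 24, 2005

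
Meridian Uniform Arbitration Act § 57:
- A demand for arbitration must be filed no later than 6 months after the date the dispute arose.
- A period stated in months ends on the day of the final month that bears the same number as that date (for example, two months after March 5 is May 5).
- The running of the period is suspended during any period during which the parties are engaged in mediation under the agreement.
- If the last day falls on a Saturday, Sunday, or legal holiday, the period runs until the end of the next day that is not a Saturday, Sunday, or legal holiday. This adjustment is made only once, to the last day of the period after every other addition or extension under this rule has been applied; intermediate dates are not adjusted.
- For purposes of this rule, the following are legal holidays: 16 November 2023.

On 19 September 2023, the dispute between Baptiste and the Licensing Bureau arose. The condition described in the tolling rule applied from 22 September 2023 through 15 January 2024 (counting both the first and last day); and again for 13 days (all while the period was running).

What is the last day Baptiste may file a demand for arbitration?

July 26, 2024

6 months after 19 September 2023 is March 19, 2024.
From September 22, 2023 through January 15, 2024 inclusive is 116 days; tolling adds 116 days: March 19, 2024 + 116 days = July 13, 2024.
Tolling adds 13 days: July 13, 2024 + 13 days = July 26, 2024.
July 26, 2024 is a Friday and not a legal holiday, so no extension applies.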